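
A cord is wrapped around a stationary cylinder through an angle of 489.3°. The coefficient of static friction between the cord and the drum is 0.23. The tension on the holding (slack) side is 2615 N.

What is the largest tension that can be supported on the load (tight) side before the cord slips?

T_max ≈ 18600 N

At impending slip the capstan equation gives T₂/T₁ = e^{μβ} with β in radians.
β = 489.3° × π/180 = 8.54 rad.
e^{μβ} = e^{0.23×8.54} = 7.129.
T₂ = T₁ · e^{μβ} = 2615 × 7.129 = 18600 N.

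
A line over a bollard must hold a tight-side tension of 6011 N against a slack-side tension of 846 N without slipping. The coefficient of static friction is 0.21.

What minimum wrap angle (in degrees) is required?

β_min ≈ 535°

T₂/T₁ = e^{μβ} → β = ln(T₂/T₁)/μ.
β = ln(6011/846)/0.21 = 1.961/0.21 = 9.337 rad.
In degrees: β = 9.337 × 180/π = 535°.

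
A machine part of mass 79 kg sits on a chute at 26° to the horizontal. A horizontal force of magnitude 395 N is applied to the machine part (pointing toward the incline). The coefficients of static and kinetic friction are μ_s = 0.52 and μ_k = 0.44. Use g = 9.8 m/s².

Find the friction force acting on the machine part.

f ≈ 15.6 N (down the incline)

The horizontal push has a component P sin θ into the surface, so N = m g cos θ + P sin θ = 695.8 + 173.2 = 869 N.
Along the incline, the net driving force (taking up-slope positive) is P cos θ − m g sin θ = 355 − 339.4 = 15.64 N, so equilibrium requires friction f = -15.64 N (down-slope).
The limit of static friction is μ_s N = 451.9 N.
|f_req| = 15.64 ≤ 451.9 N → the machine part is in equilibrium; friction equals the required value.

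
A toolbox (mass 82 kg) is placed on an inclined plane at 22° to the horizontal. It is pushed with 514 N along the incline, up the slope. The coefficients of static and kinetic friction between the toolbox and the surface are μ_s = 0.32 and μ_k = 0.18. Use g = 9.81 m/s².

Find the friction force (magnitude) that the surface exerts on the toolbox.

f ≈ 213 N (down the incline)

Perpendicular to the surface, N = m g cos θ = 82·9.81·cos 22° = 745.8 N.
Parallel to the incline, ΣF = 0 gives f = m g sin θ − P = 301.3 − 514 = -212.7 N (up-slope positive).
The static-friction ceiling is μ_s N = 0.32 × 745.8 = 238.7 N.
Since |-212.7| ≤ 238.7 N, static friction is sufficient; f equals the required value, not μ_s N.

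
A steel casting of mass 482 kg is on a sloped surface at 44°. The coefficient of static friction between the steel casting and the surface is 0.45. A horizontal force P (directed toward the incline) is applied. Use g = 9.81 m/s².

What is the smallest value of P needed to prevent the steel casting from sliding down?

The steel casting tends to slide down (tan θ > μ_s), so at the point of impending slip friction acts up-slope at its limit: f = μ_s N.
Perpendicular to the incline: N = m g cos θ + P sin θ.
Along the incline: P cos θ + μ_s N = m g sin θ, i.e. P cos θ + μ_s (m g cos θ + P sin θ) = m g sin θ.
Solving, P (cos θ + μ_s sin θ) = m g (sin θ − μ_s cos θ), so P = 4730×0.371/1.032 = 1700 N.

P_min ≈ 1700 N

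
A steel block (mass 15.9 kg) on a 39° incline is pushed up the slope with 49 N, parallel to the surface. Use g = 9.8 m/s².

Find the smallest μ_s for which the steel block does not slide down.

N = m g cos θ = 121.1 N.
Friction must make up the shortfall along the incline: f = m g sin θ − P = 98.06 − 49 = 49.06 N.
At the threshold f = μ_s N, so μ_s,min = 49.06/121.1 = 0.405.

μ_s,min ≈ 0.405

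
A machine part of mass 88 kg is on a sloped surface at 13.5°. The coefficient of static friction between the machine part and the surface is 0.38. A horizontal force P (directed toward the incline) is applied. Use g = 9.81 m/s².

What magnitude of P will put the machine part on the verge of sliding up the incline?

At impending motion up the slope, friction acts down-slope at its limit: f = μ_s N.
Perpendicular to the incline: N = m g cos θ + P sin θ.
Along the incline: P cos θ = m g sin θ + μ_s N = m g sin θ + μ_s (m g cos θ + P sin θ).
Solving, P (cos θ − μ_s sin θ) = m g (sin θ + μ_s cos θ), so P = 88×9.81×(sin 13.5° + 0.38 cos 13.5°)/(cos 13.5° − 0.38 sin 13.5°) = 863×0.6029/0.8837 = 589 N.

P ≈ 589 N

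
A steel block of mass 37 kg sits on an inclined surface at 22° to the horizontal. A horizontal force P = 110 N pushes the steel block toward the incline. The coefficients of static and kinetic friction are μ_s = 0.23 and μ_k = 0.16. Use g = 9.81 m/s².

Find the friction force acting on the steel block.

Normal direction: N = m g cos θ + P sin θ = 377.7 N.
Along the incline, the net driving force (taking up-slope positive) is P cos θ − m g sin θ = 102 − 136 = -33.98 N, so equilibrium requires friction f = 33.98 N (up-slope).
The limit of static friction is μ_s N = 86.88 N.
Since 33.98 N is within the 86.88 N limit, the steel block stays put and friction is exactly 34 N.

f ≈ 34 N (up the incline)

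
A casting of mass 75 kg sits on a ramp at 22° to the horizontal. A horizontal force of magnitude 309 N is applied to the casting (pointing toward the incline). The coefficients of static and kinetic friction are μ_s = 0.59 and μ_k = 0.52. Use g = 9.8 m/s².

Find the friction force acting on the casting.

Resolve perpendicular to the incline: N = m g cos θ + P sin θ = 75×9.8×cos 22° + 309×sin 22° = 797.2 N.
Along the incline, the net driving force (taking up-slope positive) is P cos θ − m g sin θ = 286.5 − 275.3 = 11.16 N, so equilibrium requires friction f = -11.16 N (down-slope).
The limit of static friction is μ_s N = 470.4 N.
|f_req| = 11.16 ≤ 470.4 N → the casting is in equilibrium; friction equals the required value.

f ≈ 11.2 N (down the incline)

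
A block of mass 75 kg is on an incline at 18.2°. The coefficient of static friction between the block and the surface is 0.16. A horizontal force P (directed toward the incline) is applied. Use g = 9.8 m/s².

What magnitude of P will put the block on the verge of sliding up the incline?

At impending motion up the slope, friction acts down-slope at its limit: f = μ_s N.
Perpendicular to the incline: N = m g cos θ + P sin θ.
Along the incline: P cos θ = m g sin θ + μ_s N = m g sin θ + μ_s (m g cos θ + P sin θ).
Solving, P (cos θ − μ_s sin θ) = m g (sin θ + μ_s cos θ), so P = 75×9.8×(sin 18.2° + 0.16 cos 18.2°)/(cos 18.2° − 0.16 sin 18.2°) = 735×0.4643/0.9 = 379 N.

P ≈ 379 N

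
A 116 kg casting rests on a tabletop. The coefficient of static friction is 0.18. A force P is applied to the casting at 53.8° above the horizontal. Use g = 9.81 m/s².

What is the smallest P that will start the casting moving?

N = m g − P sin α (the pull lifts the casting).
At impending slip, P cos α = μ_s N = μ_s (m g − P sin α).
Solving: P (cos α + μ_s sin α) = μ_s m g → P = 0.18×1140/(cos 53.8° + 0.18 sin 53.8°) = 205/0.7359 = 278 N.

P ≈ 278 N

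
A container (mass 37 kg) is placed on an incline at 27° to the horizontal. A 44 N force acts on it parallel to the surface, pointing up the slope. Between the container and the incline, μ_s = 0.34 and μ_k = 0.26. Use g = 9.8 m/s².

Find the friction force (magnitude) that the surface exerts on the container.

The normal reaction is N = m g cos θ = 323.1 N.
For equilibrium along the incline the friction force must supply f = m g sin θ − P = 164.6 − 44 = 120.6 N (positive meaning up-slope).
Maximum static friction available: μ_s N = 0.34 × 323.1 = 109.8 N.
|120.6| exceeds 109.8 N, so the container slips down-slope; friction is kinetic, f = μ_k N = 0.26×323.1 = 84 N.

f ≈ 84 N (up the incline)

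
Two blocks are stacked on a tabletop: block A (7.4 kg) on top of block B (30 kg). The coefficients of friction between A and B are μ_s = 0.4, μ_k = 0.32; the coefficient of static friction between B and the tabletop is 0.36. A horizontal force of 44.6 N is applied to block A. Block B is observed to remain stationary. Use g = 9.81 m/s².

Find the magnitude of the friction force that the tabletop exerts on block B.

The normal force B exerts on A is simply A's weight, N₁ = 72.59 N.
Maximum static friction on A from B: μ_s N₁ = 0.4×72.59 = 29.04 N.
Since P = 44.6 N > 29.04 N, A slides on B; the A–B friction is kinetic: f₁ = μ_k N₁ = 0.32×72.59 = 23.2 N.
B experiences an equal 23.2 N forward from A (third law). B is in equilibrium, so the floor supplies f₂ = 23.2 N of static friction (limit μ_s(m_A+m_B)g = 132.1 N, not exceeded).

f ≈ 23.2 N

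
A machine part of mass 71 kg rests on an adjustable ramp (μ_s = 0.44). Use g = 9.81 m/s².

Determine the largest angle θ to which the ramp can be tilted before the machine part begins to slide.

θ_max ≈ 23.7°

At the slip threshold, m g sin θ = μ_s · m g cos θ, so tan θ = μ_s.
θ_max = arctan(0.44) = 23.7°.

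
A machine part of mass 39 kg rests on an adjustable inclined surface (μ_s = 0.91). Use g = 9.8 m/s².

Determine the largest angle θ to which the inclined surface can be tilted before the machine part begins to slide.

θ_max ≈ 42.3°

At the slip threshold, m g sin θ = μ_s · m g cos θ, so tan θ = μ_s.
θ_max = arctan(0.91) = 42.3°.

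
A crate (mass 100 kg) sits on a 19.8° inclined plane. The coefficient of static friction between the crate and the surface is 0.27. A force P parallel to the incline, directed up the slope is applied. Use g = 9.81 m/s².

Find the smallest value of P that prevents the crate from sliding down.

The crate tends to slide down (tan θ > μ_s), so at the point of impending slip friction acts up-slope at its limit: f = μ_s N.
P is parallel to the surface, so N = m g cos θ = 923 N.
Along the incline: P + μ_s N = m g sin θ, so P = 332 − 0.27×923 = 83.1 N.

P_min ≈ 83.1 N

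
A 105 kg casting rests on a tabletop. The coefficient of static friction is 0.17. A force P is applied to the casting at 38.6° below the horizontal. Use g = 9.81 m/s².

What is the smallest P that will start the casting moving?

P ≈ 259 N

N = m g + P sin α (the push presses the casting into the tabletop).
At impending slip, P cos α = μ_s N = μ_s (m g + P sin α).
Solving: P (cos α − μ_s sin α) = μ_s m g → P = 0.17×1030/(cos 38.6° − 0.17 sin 38.6°) = 175/0.6755 = 259 N.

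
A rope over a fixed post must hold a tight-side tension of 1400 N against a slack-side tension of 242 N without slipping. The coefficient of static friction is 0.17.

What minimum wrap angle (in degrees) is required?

β_min ≈ 592°

T₂/T₁ = e^{μβ} → β = ln(T₂/T₁)/μ.
β = ln(1400/242)/0.17 = 1.755/0.17 = 10.33 rad.
In degrees: β = 10.33 × 180/π = 592°.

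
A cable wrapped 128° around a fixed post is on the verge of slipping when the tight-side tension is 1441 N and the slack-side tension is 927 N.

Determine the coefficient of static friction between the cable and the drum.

T₂/T₁ = e^{μβ} → μ = ln(T₂/T₁)/β.
β = 128° = 2.234 rad.
μ = ln(1441/927)/2.234 = ln(1.554)/2.234 = 0.197.

μ ≈ 0.197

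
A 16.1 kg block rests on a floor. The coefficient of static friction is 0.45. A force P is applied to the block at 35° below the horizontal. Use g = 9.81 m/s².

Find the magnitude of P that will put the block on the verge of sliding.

N = m g + P sin α (the push presses the block into the floor).
At impending slip, P cos α = μ_s N = μ_s (m g + P sin α).
Solving: P (cos α − μ_s sin α) = μ_s m g → P = 0.45×158/(cos 35° − 0.45 sin 35°) = 71.1/0.561 = 127 N.

P ≈ 127 N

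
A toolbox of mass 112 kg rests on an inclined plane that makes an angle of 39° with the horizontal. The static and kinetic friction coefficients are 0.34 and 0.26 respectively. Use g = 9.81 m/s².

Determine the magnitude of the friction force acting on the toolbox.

Normal force: N = m g cos θ = 112 × 9.81 × cos 39° = 853.9 N.
For equilibrium along the incline, friction must balance the weight component: f = m g sin θ = 691.4 N up the slope.
Static friction can supply at most μ_s N = 290.3 N.
Since |691.4| > 290.3 N, static friction cannot hold it; the toolbox slides down the incline and kinetic friction applies: f = μ_k N = 0.26 × 853.9 = 222 N.

f ≈ 222 N (up the incline)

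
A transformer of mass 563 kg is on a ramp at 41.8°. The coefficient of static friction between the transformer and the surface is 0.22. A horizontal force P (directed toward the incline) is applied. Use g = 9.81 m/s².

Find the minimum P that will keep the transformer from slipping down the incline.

The transformer tends to slide down (tan θ > μ_s), so at the point of impending slip friction acts up-slope at its limit: f = μ_s N.
Perpendicular to the incline: N = m g cos θ + P sin θ.
Along the incline: P cos θ + μ_s N = m g sin θ, i.e. P cos θ + μ_s (m g cos θ + P sin θ) = m g sin θ.
Solving, P (cos θ + μ_s sin θ) = m g (sin θ − μ_s cos θ), so P = 5520×0.5025/0.8921 = 3110 N.

P_min ≈ 3110 N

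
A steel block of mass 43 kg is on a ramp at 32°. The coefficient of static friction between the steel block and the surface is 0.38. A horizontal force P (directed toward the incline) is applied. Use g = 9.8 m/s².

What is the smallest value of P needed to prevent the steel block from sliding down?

P_min ≈ 83.4 N

The steel block tends to slide down (tan θ > μ_s), so at the point of impending slip friction acts up-slope at its limit: f = μ_s N.
Perpendicular to the incline: N = m g cos θ + P sin θ.
Along the incline: P cos θ + μ_s N = m g sin θ, i.e. P cos θ + μ_s (m g cos θ + P sin θ) = m g sin θ.
Solving, P (cos θ + μ_s sin θ) = m g (sin θ − μ_s cos θ), so P = 421×0.2077/1.049 = 83.4 N.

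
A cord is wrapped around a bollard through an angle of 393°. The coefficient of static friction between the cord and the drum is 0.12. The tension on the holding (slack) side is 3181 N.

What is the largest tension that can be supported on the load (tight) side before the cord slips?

At impending slip the capstan equation gives T₂/T₁ = e^{μβ} with β in radians.
β = 393° × π/180 = 6.859 rad.
e^{μβ} = e^{0.12×6.859} = 2.278.
T₂ = T₁ · e^{μβ} = 3181 × 2.278 = 7240 N.

T_max ≈ 7240 N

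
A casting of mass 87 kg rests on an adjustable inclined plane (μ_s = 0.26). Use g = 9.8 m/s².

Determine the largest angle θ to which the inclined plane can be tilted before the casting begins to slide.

At the slip threshold, m g sin θ = μ_s · m g cos θ, so tan θ = μ_s.
θ_max = arctan(0.26) = 14.6°.

θ_max ≈ 14.6°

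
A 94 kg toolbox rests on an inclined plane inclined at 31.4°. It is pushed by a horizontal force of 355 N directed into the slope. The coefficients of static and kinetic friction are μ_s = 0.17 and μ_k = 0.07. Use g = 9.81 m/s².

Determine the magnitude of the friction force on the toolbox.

The horizontal push has a component P sin θ into the surface, so N = m g cos θ + P sin θ = 787.1 + 185 = 972.1 N.
Along the incline, the net driving force (taking up-slope positive) is P cos θ − m g sin θ = 303 − 480.4 = -177.4 N, so equilibrium requires friction f = 177.4 N (up-slope).
Maximum static friction: μ_s N = 0.17 × 972.1 = 165.2 N.
|f_req| = 177.4 > 165.2 N → the toolbox slides down the incline; f = μ_k N = 0.07 × 972.1 = 68 N.

f ≈ 68 N (up the incline)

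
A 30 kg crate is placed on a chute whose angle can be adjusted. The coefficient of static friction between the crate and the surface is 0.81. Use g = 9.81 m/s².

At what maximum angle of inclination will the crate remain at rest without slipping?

At the slip threshold, m g sin θ = μ_s · m g cos θ, so tan θ = μ_s.
θ_max = arctan(0.81) = 39°.

θ_max ≈ 39°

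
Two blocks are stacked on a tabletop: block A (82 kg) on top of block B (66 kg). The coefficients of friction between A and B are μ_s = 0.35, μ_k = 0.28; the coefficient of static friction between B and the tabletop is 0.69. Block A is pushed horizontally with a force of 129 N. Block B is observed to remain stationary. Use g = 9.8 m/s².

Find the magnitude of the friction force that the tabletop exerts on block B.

f ≈ 129 N

Between the blocks, N₁ = m_A g = 803.6 N.
Maximum static friction on A from B: μ_s N₁ = 0.35×803.6 = 281.3 N.
P = 129 N is within that limit, so A and B move together (both at rest); the A–B friction is simply f₁ = P = 129 N.
B experiences an equal 129 N forward from A (third law). B is in equilibrium, so the floor supplies f₂ = 129 N of static friction (limit μ_s(m_A+m_B)g = 1001 N, not exceeded).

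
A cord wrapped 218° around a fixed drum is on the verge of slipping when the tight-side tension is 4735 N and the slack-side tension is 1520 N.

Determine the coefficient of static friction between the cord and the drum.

μ ≈ 0.299

T₂/T₁ = e^{μβ} → μ = ln(T₂/T₁)/β.
β = 218° = 3.805 rad.
μ = ln(4735/1520)/3.805 = ln(3.115)/3.805 = 0.299.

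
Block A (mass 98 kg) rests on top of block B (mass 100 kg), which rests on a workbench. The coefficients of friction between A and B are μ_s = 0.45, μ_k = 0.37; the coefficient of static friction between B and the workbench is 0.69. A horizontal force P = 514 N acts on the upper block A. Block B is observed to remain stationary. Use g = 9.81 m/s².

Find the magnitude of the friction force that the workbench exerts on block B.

f ≈ 356 N

The normal force B exerts on A is simply A's weight, N₁ = 961.4 N.
Maximum static friction on A from B: μ_s N₁ = 0.45×961.4 = 432.6 N.
P = 514 N exceeds that limit, so A slips over B and the interface friction becomes kinetic: f₁ = μ_k N₁ = 0.37×961.4 = 356 N.
B experiences an equal 356 N forward from A (third law). B is in equilibrium, so the floor supplies f₂ = 356 N of static friction (limit μ_s(m_A+m_B)g = 1340 N, not exceeded).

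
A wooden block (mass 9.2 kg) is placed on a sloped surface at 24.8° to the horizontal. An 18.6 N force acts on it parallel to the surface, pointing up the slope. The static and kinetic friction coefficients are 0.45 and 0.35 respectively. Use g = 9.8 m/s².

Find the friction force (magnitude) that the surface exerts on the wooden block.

f ≈ 19.2 N (up the incline)

The normal reaction is N = m g cos θ = 81.85 N.
The friction needed for equilibrium is m g sin θ − P = 37.82 − 18.6 = 19.22 N, measured positive up-slope.
Maximum static friction available: μ_s N = 0.45 × 81.85 = 36.83 N.
Since |19.22| ≤ 36.83 N, the wooden block remains in static equilibrium and friction takes exactly the required value.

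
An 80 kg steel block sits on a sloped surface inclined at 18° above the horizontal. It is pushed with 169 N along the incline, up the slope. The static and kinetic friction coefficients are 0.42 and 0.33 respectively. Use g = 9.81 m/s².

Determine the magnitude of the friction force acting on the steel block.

f ≈ 73.5 N (up the incline)

Normal force: N = m g cos θ = 80 × 9.81 × cos 18° = 746.4 N.
The friction needed for equilibrium is m g sin θ − P = 242.5 − 169 = 73.52 N, measured positive up-slope.
The static-friction ceiling is μ_s N = 0.42 × 746.4 = 313.5 N.
Since |73.52| ≤ 313.5 N, no slip — friction simply equals what equilibrium demands.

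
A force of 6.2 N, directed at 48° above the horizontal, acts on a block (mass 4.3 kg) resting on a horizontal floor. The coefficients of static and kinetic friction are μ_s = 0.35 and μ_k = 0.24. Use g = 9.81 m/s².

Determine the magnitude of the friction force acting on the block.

N = m g − P sin α = 42.18 − 6.2×sin 48° = 37.58 N.
The horizontal driving force is P cos α = 4.149 N, so equilibrium needs friction f = 4.149 N.
The static-friction limit is μ_s N = 13.15 N.
Since 4.149 N does not exceed the limit, the block stays at rest and f = 4.15 N.

f ≈ 4.15 N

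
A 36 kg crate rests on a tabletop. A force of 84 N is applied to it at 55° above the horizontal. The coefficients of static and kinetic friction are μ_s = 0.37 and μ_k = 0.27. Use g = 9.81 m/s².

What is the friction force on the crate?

f ≈ 48.2 N

N = m g − P sin α = 353.2 − 84×sin 55° = 284.4 N.
The horizontal driving force is P cos α = 48.18 N, so equilibrium needs friction f = 48.18 N.
The static-friction limit is μ_s N = 105.2 N.
48.18 ≤ 105.2 N → static; friction equals the required 48.2 N.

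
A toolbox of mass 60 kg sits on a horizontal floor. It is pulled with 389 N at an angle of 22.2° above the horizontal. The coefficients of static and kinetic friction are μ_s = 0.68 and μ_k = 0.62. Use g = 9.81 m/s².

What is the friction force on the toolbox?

The vertical component of P reduces the normal force: N = m g − P sin α = 588.6 − 147 = 441.6 N.
For equilibrium, f = P cos α = 389×cos 22.2° = 360.2 N.
μ_s N = 0.68 × 441.6 = 300.3 N.
360.2 > 300.3 N → the toolbox slides; f = μ_k N = 0.62×441.6 = 274 N.

f ≈ 274 N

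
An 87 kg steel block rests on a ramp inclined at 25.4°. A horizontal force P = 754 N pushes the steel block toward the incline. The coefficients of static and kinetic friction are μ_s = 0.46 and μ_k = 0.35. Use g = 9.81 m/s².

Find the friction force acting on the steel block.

f ≈ 315 N (down the incline)

The horizontal push has a component P sin θ into the surface, so N = m g cos θ + P sin θ = 771 + 323.4 = 1094 N.
Along the incline, the net driving force (taking up-slope positive) is P cos θ − m g sin θ = 681.1 − 366.1 = 315 N, so equilibrium requires friction f = -315 N (down-slope).
The limit of static friction is μ_s N = 503.4 N.
Since 315 N is within the 503.4 N limit, the steel block stays put and friction is exactly 315 N.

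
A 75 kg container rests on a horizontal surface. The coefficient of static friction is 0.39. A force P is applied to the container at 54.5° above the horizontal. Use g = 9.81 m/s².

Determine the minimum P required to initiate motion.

P ≈ 319 N

N = m g − P sin α (the pull lifts the container).
At impending slip, P cos α = μ_s N = μ_s (m g − P sin α).
Solving: P (cos α + μ_s sin α) = μ_s m g → P = 0.39×736/(cos 54.5° + 0.39 sin 54.5°) = 287/0.8982 = 319 N.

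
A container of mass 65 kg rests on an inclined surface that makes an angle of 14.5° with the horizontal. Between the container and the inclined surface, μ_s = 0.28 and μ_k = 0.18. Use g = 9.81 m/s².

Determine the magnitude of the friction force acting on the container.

f ≈ 160 N (up the incline)

Perpendicular to the surface, N = m g cos θ = 65·9.81·cos 14.5° = 617.3 N.
For equilibrium along the incline, friction must balance the weight component: f = m g sin θ = 159.7 N up the slope.
Static friction can supply at most μ_s N = 172.9 N.
Since |159.7| ≤ 172.9 N, static friction is sufficient; f equals the required value, not μ_s N.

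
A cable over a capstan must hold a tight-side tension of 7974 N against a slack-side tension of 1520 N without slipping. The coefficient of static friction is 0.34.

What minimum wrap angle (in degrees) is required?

β_min ≈ 279°

T₂/T₁ = e^{μβ} → β = ln(T₂/T₁)/μ.
β = ln(7974/1520)/0.34 = 1.657/0.34 = 4.875 rad.
In degrees: β = 4.875 × 180/π = 279°.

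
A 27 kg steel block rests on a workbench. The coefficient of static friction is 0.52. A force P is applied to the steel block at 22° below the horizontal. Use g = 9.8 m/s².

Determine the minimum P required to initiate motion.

N = m g + P sin α (the push presses the steel block into the workbench).
At impending slip, P cos α = μ_s N = μ_s (m g + P sin α).
Solving: P (cos α − μ_s sin α) = μ_s m g → P = 0.52×265/(cos 22° − 0.52 sin 22°) = 138/0.7324 = 188 N.

P ≈ 188 N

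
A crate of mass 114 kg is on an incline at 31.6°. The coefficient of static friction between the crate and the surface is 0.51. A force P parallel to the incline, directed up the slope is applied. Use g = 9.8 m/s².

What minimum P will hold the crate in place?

P_min ≈ 100 N

The crate tends to slide down (tan θ > μ_s), so at the point of impending slip friction acts up-slope at its limit: f = μ_s N.
P is parallel to the surface, so N = m g cos θ = 952 N.
Along the incline: P + μ_s N = m g sin θ, so P = 585 − 0.51×952 = 100 N.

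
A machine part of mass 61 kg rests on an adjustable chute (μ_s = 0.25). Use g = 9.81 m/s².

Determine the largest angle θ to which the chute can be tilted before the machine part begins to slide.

At the slip threshold, m g sin θ = μ_s · m g cos θ, so tan θ = μ_s.
θ_max = arctan(0.25) = 14°.

θ_max ≈ 14°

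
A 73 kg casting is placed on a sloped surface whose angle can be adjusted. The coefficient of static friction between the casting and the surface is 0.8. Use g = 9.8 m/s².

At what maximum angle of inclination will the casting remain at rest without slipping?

θ_max ≈ 38.7°

At the slip threshold, m g sin θ = μ_s · m g cos θ, so tan θ = μ_s.
θ_max = arctan(0.8) = 38.7°.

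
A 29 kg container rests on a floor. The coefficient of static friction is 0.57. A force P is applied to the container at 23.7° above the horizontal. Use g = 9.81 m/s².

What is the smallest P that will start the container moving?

N = m g − P sin α (the pull lifts the container).
At impending slip, P cos α = μ_s N = μ_s (m g − P sin α).
Solving: P (cos α + μ_s sin α) = μ_s m g → P = 0.57×284/(cos 23.7° + 0.57 sin 23.7°) = 162/1.145 = 142 N.

P ≈ 142 N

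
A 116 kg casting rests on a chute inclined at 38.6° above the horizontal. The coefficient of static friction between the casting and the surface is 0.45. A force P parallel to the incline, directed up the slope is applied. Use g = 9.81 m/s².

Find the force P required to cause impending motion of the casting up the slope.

At impending motion up the slope, friction acts down-slope at its limit: f = μ_s N.
P is parallel to the surface, so N = m g cos θ = 889 N.
Along the incline: P = m g sin θ + μ_s N = 710 + 0.45×889 = 1110 N.

P ≈ 1110 N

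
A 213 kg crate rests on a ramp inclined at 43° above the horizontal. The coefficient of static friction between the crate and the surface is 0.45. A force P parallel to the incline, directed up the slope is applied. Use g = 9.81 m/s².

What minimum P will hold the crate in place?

P_min ≈ 737 N

The crate tends to slide down (tan θ > μ_s), so at the point of impending slip friction acts up-slope at its limit: f = μ_s N.
P is parallel to the surface, so N = m g cos θ = 1530 N.
Along the incline: P + μ_s N = m g sin θ, so P = 1430 − 0.45×1530 = 737 N.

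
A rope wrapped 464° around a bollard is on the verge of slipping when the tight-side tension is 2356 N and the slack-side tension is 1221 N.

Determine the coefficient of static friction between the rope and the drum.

T₂/T₁ = e^{μβ} → μ = ln(T₂/T₁)/β.
β = 464° = 8.098 rad.
μ = ln(2356/1221)/8.098 = ln(1.93)/8.098 = 0.0812.

μ ≈ 0.0812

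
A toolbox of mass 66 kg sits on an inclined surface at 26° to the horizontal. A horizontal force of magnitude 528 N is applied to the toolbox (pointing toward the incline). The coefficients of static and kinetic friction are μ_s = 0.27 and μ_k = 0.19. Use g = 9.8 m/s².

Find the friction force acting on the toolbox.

f ≈ 191 N (down the incline)

Resolve perpendicular to the incline: N = m g cos θ + P sin θ = 66×9.8×cos 26° + 528×sin 26° = 812.8 N.
Along the incline, the net driving force (taking up-slope positive) is P cos θ − m g sin θ = 474.6 − 283.5 = 191 N, so equilibrium requires friction f = -191 N (down-slope).
Maximum static friction: μ_s N = 0.27 × 812.8 = 219.5 N.
|f_req| = 191 ≤ 219.5 N → the toolbox is in equilibrium; friction equals the required value.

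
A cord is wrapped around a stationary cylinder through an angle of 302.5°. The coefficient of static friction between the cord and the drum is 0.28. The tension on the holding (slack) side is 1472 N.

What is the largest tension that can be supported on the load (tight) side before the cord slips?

T_max ≈ 6460 N

At impending slip the capstan equation gives T₂/T₁ = e^{μβ} with β in radians.
β = 302.5° × π/180 = 5.28 rad.
e^{μβ} = e^{0.28×5.28} = 4.385.
T₂ = T₁ · e^{μβ} = 1472 × 4.385 = 6460 N.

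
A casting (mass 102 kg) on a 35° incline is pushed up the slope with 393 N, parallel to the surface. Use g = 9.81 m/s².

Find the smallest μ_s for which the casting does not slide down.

μ_s,min ≈ 0.221

N = m g cos θ = 819.7 N.
Friction must make up the shortfall along the incline: f = m g sin θ − P = 573.9 − 393 = 180.9 N.
At the threshold f = μ_s N, so μ_s,min = 180.9/819.7 = 0.221.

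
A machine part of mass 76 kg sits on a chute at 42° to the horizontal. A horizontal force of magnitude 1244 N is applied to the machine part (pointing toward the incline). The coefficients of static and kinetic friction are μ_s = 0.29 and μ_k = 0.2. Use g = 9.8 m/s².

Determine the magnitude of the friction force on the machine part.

f ≈ 277 N (down the incline)

The horizontal push has a component P sin θ into the surface, so N = m g cos θ + P sin θ = 553.5 + 832.4 = 1386 N.
Along the incline, the net driving force (taking up-slope positive) is P cos θ − m g sin θ = 924.5 − 498.4 = 426.1 N, so equilibrium requires friction f = -426.1 N (down-slope).
Maximum static friction: μ_s N = 0.29 × 1386 = 401.9 N.
|f_req| = 426.1 > 401.9 N → the machine part slides up the incline; f = μ_k N = 0.2 × 1386 = 277 N.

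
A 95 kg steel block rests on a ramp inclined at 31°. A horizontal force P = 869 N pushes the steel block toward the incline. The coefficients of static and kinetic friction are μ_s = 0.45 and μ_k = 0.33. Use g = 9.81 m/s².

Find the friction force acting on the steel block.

f ≈ 265 N (down the incline)

The horizontal push has a component P sin θ into the surface, so N = m g cos θ + P sin θ = 798.8 + 447.6 = 1246 N.
Along the incline, the net driving force (taking up-slope positive) is P cos θ − m g sin θ = 744.9 − 480 = 264.9 N, so equilibrium requires friction f = -264.9 N (down-slope).
Maximum static friction: μ_s N = 0.45 × 1246 = 560.9 N.
Since 264.9 N is within the 560.9 N limit, the steel block stays put and friction is exactly 265 N.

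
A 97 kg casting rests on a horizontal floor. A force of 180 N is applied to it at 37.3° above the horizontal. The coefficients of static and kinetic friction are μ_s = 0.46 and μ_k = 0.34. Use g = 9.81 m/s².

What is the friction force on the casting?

N = m g − P sin α = 951.6 − 180×sin 37.3° = 842.5 N.
The horizontal driving force is P cos α = 143.2 N, so equilibrium needs friction f = 143.2 N.
μ_s N = 0.46 × 842.5 = 387.5 N.
143.2 ≤ 387.5 N → static; friction equals the required 143 N.

f ≈ 143 N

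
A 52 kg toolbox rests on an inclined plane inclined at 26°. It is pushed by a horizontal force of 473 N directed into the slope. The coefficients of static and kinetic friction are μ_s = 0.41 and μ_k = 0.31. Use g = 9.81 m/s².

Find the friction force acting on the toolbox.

Resolve perpendicular to the incline: N = m g cos θ + P sin θ = 52×9.81×cos 26° + 473×sin 26° = 665.8 N.
Along the incline, the net driving force (taking up-slope positive) is P cos θ − m g sin θ = 425.1 − 223.6 = 201.5 N, so equilibrium requires friction f = -201.5 N (down-slope).
Maximum static friction: μ_s N = 0.41 × 665.8 = 273 N.
Since 201.5 N is within the 273 N limit, the toolbox stays put and friction is exactly 202 N.

f ≈ 202 N (down the incline)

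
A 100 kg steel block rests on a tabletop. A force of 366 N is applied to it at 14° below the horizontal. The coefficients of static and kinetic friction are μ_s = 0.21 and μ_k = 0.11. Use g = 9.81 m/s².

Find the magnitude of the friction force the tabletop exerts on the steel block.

f ≈ 118 N

N = m g + P sin α = 981 + 366×sin 14° = 1070 N.
For equilibrium, f = P cos α = 366×cos 14° = 355.1 N.
The static-friction limit is μ_s N = 224.6 N.
The required friction exceeds μ_s N, so the steel block moves and f = μ_k N = 118 N.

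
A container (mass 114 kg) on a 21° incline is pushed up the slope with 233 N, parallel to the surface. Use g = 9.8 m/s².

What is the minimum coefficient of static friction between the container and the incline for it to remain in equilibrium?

N = m g cos θ = 1043 N.
Friction must make up the shortfall along the incline: f = m g sin θ − P = 400.4 − 233 = 167.4 N.
At the threshold f = μ_s N, so μ_s,min = 167.4/1043 = 0.16.

μ_s,min ≈ 0.16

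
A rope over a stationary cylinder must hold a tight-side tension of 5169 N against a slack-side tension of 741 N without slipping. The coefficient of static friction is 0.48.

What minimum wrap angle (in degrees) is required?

T₂/T₁ = e^{μβ} → β = ln(T₂/T₁)/μ.
β = ln(5169/741)/0.48 = 1.942/0.48 = 4.047 rad.
In degrees: β = 4.047 × 180/π = 232°.

β_min ≈ 232°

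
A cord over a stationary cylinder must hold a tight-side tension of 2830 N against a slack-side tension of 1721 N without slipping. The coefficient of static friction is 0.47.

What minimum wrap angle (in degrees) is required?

β_min ≈ 60.6°

T₂/T₁ = e^{μβ} → β = ln(T₂/T₁)/μ.
β = ln(2830/1721)/0.47 = 0.4974/0.47 = 1.058 rad.
In degrees: β = 1.058 × 180/π = 60.6°.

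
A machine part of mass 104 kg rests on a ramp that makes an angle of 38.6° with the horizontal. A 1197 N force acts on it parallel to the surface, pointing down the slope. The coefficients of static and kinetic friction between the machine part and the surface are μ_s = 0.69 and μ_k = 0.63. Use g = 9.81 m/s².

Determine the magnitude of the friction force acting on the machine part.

f ≈ 502 N (up the incline)

The normal reaction is N = m g cos θ = 797.3 N.
For equilibrium along the incline the friction force must supply f = m g sin θ + P = 636.5 + 1197 = 1834 N (positive meaning up-slope).
Static friction can supply at most μ_s N = 550.2 N.
Since |1834| > 550.2 N, static friction cannot hold it; the machine part slides down the incline and kinetic friction applies: f = μ_k N = 0.63 × 797.3 = 502 N.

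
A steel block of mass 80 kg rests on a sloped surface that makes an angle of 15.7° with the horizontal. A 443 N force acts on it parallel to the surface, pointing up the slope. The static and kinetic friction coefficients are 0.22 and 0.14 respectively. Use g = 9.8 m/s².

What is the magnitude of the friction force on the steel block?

The normal reaction is N = m g cos θ = 754.8 N.
For equilibrium along the incline the friction force must supply f = m g sin θ − P = 212.2 − 443 = -230.8 N (positive meaning up-slope).
Static friction can supply at most μ_s N = 166 N.
Since |-230.8| > 166 N, static friction cannot hold it; the steel block slides up the incline and kinetic friction applies: f = μ_k N = 0.14 × 754.8 = 106 N.

f ≈ 106 N (down the incline)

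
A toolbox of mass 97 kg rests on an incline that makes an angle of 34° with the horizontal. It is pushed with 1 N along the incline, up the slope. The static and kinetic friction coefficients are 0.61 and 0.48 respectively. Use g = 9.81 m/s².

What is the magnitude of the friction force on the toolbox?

f ≈ 379 N (up the incline)

The normal reaction is N = m g cos θ = 788.9 N.
For equilibrium along the incline the friction force must supply f = m g sin θ − P = 532.1 − 1 = 531.1 N (positive meaning up-slope).
Static friction can supply at most μ_s N = 481.2 N.
Since |531.1| > 481.2 N, static friction cannot hold it; the toolbox slides down the incline and kinetic friction applies: f = μ_k N = 0.48 × 788.9 = 379 N.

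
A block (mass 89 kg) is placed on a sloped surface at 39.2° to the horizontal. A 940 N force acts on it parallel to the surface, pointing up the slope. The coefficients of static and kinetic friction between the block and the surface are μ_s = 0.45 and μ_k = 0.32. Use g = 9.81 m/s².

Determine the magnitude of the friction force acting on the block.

Perpendicular to the surface, N = m g cos θ = 89·9.81·cos 39.2° = 676.6 N.
Parallel to the incline, ΣF = 0 gives f = m g sin θ − P = 551.8 − 940 = -388.2 N (up-slope positive).
The static-friction ceiling is μ_s N = 0.45 × 676.6 = 304.5 N.
|-388.2| exceeds 304.5 N, so the block slips up-slope; friction is kinetic, f = μ_k N = 0.32×676.6 = 217 N.

f ≈ 217 N (down the incline)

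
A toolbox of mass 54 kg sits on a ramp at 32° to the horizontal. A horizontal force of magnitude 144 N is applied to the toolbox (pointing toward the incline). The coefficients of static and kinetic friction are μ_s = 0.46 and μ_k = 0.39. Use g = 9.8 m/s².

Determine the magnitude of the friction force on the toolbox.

The horizontal push has a component P sin θ into the surface, so N = m g cos θ + P sin θ = 448.8 + 76.31 = 525.1 N.
Along the incline, the net driving force (taking up-slope positive) is P cos θ − m g sin θ = 122.1 − 280.4 = -158.3 N, so equilibrium requires friction f = 158.3 N (up-slope).
The limit of static friction is μ_s N = 241.5 N.
|f_req| = 158.3 ≤ 241.5 N → the toolbox is in equilibrium; friction equals the required value.

f ≈ 158 N (up the incline)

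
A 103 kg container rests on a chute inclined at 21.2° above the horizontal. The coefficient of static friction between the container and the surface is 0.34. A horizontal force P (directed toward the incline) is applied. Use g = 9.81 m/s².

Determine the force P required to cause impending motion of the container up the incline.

At impending motion up the slope, friction acts down-slope at its limit: f = μ_s N.
Perpendicular to the incline: N = m g cos θ + P sin θ.
Along the incline: P cos θ = m g sin θ + μ_s N = m g sin θ + μ_s (m g cos θ + P sin θ).
Solving, P (cos θ − μ_s sin θ) = m g (sin θ + μ_s cos θ), so P = 103×9.81×(sin 21.2° + 0.34 cos 21.2°)/(cos 21.2° − 0.34 sin 21.2°) = 1010×0.6786/0.8094 = 847 N.

P ≈ 847 N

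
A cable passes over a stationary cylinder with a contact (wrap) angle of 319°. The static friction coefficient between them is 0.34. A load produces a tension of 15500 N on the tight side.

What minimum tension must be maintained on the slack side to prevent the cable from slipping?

T_min ≈ 2330 N

Capstan equation at impending slip: T_tight/T_slack = e^{μβ}.
β = 319° = 5.568 rad; e^{μβ} = e^{0.34×5.568} = 6.639.
T_slack = T_tight / e^{μβ} = 15500 / 6.639 = 2330 N.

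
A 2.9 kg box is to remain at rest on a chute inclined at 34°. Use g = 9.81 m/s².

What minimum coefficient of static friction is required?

μ_s,min ≈ 0.675

At the slip threshold m g sin θ = μ_s m g cos θ, so μ_s,min = tan θ.
μ_s,min = tan 34° = 0.675.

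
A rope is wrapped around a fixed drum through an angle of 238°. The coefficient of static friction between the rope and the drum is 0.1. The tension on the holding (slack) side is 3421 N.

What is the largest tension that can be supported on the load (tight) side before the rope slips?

T_max ≈ 5180 N

At impending slip the capstan equation gives T₂/T₁ = e^{μβ} with β in radians.
β = 238° × π/180 = 4.154 rad.
e^{μβ} = e^{0.1×4.154} = 1.515.
T₂ = T₁ · e^{μβ} = 3421 × 1.515 = 5180 N.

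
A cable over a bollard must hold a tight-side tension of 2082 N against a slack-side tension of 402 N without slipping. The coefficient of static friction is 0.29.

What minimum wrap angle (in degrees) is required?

β_min ≈ 325°

T₂/T₁ = e^{μβ} → β = ln(T₂/T₁)/μ.
β = ln(2082/402)/0.29 = 1.645/0.29 = 5.671 rad.
In degrees: β = 5.671 × 180/π = 325°.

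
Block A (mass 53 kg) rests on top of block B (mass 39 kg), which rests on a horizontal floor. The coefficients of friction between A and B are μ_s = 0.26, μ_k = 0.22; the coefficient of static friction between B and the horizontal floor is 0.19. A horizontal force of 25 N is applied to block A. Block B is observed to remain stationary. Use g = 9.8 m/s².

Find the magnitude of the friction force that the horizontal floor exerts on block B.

f ≈ 25 N

The normal force B exerts on A is simply A's weight, N₁ = 519.4 N.
Maximum static friction on A from B: μ_s N₁ = 0.26×519.4 = 135 N.
Since P = 25 N ≤ 135 N, A does not slip on B; friction on A equals P = 25 N.
B experiences an equal 25 N forward from A (third law). B is in equilibrium, so the floor supplies f₂ = 25 N of static friction (limit μ_s(m_A+m_B)g = 171.3 N, not exceeded).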